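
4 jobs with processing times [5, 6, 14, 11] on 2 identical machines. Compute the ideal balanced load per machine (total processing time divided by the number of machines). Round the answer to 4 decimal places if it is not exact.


Total processing time = 5 + 6 + 14 + 11 = 36
Number of machines = 2
Ideal balanced load = 36 / 2 = 18.0

18.0


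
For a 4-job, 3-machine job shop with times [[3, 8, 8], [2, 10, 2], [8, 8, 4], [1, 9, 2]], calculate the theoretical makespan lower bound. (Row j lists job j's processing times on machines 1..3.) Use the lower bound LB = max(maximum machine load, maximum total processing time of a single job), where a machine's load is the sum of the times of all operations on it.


Machine loads:
  Machine 1: 3 + 2 + 8 + 1 = 14
  Machine 2: 8 + 10 + 8 + 9 = 35
  Machine 3: 8 + 2 + 4 + 2 = 16
Max machine load = 35
Job totals:
  Job 1: 19
  Job 2: 14
  Job 3: 20
  Job 4: 12
Max job total = 20
Lower bound = max(35, 20) = 35

35


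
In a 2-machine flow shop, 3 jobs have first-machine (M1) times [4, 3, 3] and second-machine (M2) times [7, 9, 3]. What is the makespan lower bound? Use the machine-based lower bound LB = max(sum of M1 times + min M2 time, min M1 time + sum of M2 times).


LB1 = sum(M1 times) + min(M2 times) = 10 + 3 = 13
LB2 = min(M1 times) + sum(M2 times) = 3 + 19 = 22
Lower bound = max(LB1, LB2) = max(13, 22) = 22

22


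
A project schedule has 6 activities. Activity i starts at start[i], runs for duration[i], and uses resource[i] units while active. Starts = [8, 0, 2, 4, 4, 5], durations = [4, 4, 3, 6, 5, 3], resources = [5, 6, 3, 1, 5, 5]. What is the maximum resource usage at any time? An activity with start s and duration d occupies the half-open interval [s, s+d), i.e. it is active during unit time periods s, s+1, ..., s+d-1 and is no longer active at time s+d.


Each activity i is active on [start_i, start_i + duration_i).
Compute total resource usage per time slot:
  t=0: active resources = [6], total = 6
  t=1: active resources = [6], total = 6
  t=2: active resources = [6, 3], total = 9
  t=3: active resources = [6, 3], total = 9
  t=4: active resources = [3, 1, 5], total = 9
  t=5: active resources = [1, 5, 5], total = 11
  t=6: active resources = [1, 5, 5], total = 11
  t=7: active resources = [1, 5, 5], total = 11
  t=8: active resources = [5, 1, 5], total = 11
  t=9: active resources = [5, 1], total = 6
  t=10: active resources = [5], total = 5
  t=11: active resources = [5], total = 5
Peak resource demand = 11

11


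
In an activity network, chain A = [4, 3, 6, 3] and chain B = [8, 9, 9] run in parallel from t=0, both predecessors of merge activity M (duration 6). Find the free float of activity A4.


ES(A4) = sum of predecessors on chain A = 13
EF(A4) = ES + duration = 13 + 3 = 16
Successor of A4 is M. ES(M) = max(sum(A), sum(B)) = max(16, 26) = 26
Free float = ES(successor) - EF(current) = 26 - 16 = 10

10


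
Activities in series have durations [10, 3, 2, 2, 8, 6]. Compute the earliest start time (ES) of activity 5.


Activity 5 starts after activities 1 through 4 complete.
Predecessor durations: [10, 3, 2, 2]
ES = 10 + 3 + 2 + 2 = 17

17


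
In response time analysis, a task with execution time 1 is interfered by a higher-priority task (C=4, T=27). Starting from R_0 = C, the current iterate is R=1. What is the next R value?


R_next = C + ceil(R_prev / T_hp) * C_hp
ceil(1 / 27) = ceil(0.037) = 1
Interference = 1 * 4 = 4
R_next = 1 + 4 = 5

5


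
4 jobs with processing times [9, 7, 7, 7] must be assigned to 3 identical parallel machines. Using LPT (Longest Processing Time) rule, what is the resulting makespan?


Sort jobs in decreasing order (LPT): [9, 7, 7, 7]
Assign each job to the least loaded machine:
  Machine 1: jobs [9], load = 9
  Machine 2: jobs [7, 7], load = 14
  Machine 3: jobs [7], load = 7
Makespan = max load = 14

14


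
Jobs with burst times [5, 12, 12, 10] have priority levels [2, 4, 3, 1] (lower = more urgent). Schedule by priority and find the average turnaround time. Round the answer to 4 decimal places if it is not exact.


Sort by priority (ascending = highest first):
Order: [(1, 10), (2, 5), (3, 12), (4, 12)]
Completion times:
  Priority 1, burst=10, C=10
  Priority 2, burst=5, C=15
  Priority 3, burst=12, C=27
  Priority 4, burst=12, C=39
Average turnaround = 91/4 = 22.75

22.75


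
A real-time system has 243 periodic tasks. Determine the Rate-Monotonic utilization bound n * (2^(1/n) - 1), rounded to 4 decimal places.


Compute 2^(1/243) = 1.0028565297
Subtract 1: 1.0028565297 - 1 = 0.0028565297
Multiply by n: 243 * 0.0028565297 = 0.6941367171
Round to 4 dp: 0.6941

0.6941


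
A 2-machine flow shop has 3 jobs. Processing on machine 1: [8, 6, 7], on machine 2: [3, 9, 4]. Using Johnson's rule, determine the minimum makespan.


Apply Johnson's rule:
  Group 1 (a <= b): [(2, 6, 9)]
  Group 2 (a > b): [(3, 7, 4), (1, 8, 3)]
Optimal job order: [2, 3, 1]
Schedule:
  Job 2: M1 done at 6, M2 done at 15
  Job 3: M1 done at 13, M2 done at 19
  Job 1: M1 done at 21, M2 done at 24
Makespan = 24

24


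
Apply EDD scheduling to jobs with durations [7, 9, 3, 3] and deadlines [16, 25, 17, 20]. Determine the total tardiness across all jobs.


Sort by due date (EDD order): [(7, 16), (3, 17), (3, 20), (9, 25)]
Compute completion times and tardiness:
  Job 1: p=7, d=16, C=7, tardiness=max(0,7-16)=0
  Job 2: p=3, d=17, C=10, tardiness=max(0,10-17)=0
  Job 3: p=3, d=20, C=13, tardiness=max(0,13-20)=0
  Job 4: p=9, d=25, C=22, tardiness=max(0,22-25)=0
Total tardiness = 0

0


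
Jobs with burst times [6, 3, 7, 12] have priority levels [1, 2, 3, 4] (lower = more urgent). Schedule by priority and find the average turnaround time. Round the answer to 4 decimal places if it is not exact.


Sort by priority (ascending = highest first):
Order: [(1, 6), (2, 3), (3, 7), (4, 12)]
Completion times:
  Priority 1, burst=6, C=6
  Priority 2, burst=3, C=9
  Priority 3, burst=7, C=16
  Priority 4, burst=12, C=28
Average turnaround = 59/4 = 14.75

14.75


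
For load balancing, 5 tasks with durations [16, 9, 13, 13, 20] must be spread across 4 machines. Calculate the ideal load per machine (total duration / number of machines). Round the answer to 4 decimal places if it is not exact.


Total processing time = 16 + 9 + 13 + 13 + 20 = 71
Number of machines = 4
Ideal balanced load = 71 / 4 = 17.75

17.75


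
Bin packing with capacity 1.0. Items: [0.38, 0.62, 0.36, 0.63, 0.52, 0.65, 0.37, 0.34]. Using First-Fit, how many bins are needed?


Place items sequentially using First-Fit:
  Item 0.38 -> new Bin 1
  Item 0.62 -> Bin 1 (now 1.0)
  Item 0.36 -> new Bin 2
  Item 0.63 -> Bin 2 (now 0.99)
  Item 0.52 -> new Bin 3
  Item 0.65 -> new Bin 4
  Item 0.37 -> Bin 3 (now 0.89)
  Item 0.34 -> Bin 4 (now 0.99)
Total bins used = 4

4


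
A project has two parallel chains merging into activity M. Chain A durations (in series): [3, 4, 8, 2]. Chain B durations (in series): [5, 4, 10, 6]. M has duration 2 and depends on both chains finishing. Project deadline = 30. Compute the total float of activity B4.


Forward pass: ES(B4) = sum of predecessors on chain B = 19
EF = ES + duration = 19 + 6 = 25
Backward pass: LF(M) = deadline = 30; LS(M) = 30 - 2 = 28
LF(B4) = LS(M) - sum(successors on chain B) = 28 - 0 = 28
LS = LF - duration = 28 - 6 = 22
Total float = LS - ES = 22 - 19 = 3

3


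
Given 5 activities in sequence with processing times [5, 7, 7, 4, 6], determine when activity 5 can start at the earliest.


Activity 5 starts after activities 1 through 4 complete.
Predecessor durations: [5, 7, 7, 4]
ES = 5 + 7 + 7 + 4 = 23

23


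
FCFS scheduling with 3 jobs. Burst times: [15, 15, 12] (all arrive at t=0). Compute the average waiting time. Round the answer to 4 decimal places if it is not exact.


FCFS order (as given): [15, 15, 12]
Waiting times:
  Job 1: wait = 0
  Job 2: wait = 15
  Job 3: wait = 30
Sum of waiting times = 45
Average waiting time = 45/3 = 15.0

15.0


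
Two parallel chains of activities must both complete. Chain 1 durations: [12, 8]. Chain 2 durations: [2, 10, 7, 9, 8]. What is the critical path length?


Path A total = 12 + 8 = 20
Path B total = 2 + 10 + 7 + 9 + 8 = 36
Critical path = longest path = max(20, 36) = 36

36


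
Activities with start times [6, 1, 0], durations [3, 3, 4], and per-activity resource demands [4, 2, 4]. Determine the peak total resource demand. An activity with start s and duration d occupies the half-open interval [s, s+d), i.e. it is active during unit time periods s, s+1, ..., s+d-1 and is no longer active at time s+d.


Each activity i is active on [start_i, start_i + duration_i).
Compute total resource usage per time slot:
  t=0: active resources = [4], total = 4
  t=1: active resources = [2, 4], total = 6
  t=2: active resources = [2, 4], total = 6
  t=3: active resources = [2, 4], total = 6
  t=4: active resources = [], total = 0
  t=5: active resources = [], total = 0
  t=6: active resources = [4], total = 4
  t=7: active resources = [4], total = 4
  t=8: active resources = [4], total = 4
Peak resource demand = 6

6


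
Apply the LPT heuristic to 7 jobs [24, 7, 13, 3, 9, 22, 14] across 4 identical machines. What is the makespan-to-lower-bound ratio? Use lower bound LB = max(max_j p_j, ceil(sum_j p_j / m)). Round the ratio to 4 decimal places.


LPT order: [24, 22, 14, 13, 9, 7, 3]
Machine loads after assignment: [24, 22, 24, 22]
LPT makespan = 24
Lower bound = max(max_job, ceil(total/4)) = max(24, 23) = 24
Ratio = 24 / 24 = 1.0

1.0


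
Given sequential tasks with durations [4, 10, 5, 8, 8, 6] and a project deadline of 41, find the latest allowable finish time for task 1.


LF(activity 1) = deadline - sum of successor durations
Successors: activities 2 through 6 with durations [10, 5, 8, 8, 6]
Sum of successor durations = 37
LF = 41 - 37 = 4

4


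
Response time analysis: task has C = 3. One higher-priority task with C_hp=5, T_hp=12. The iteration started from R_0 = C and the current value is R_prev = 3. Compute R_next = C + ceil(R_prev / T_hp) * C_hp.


R_next = C + ceil(R_prev / T_hp) * C_hp
ceil(3 / 12) = ceil(0.25) = 1
Interference = 1 * 5 = 5
R_next = 3 + 5 = 8

8


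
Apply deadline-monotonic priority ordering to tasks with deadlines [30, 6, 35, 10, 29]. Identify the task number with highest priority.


Sort tasks by relative deadline (ascending):
  Task 2: deadline = 6
  Task 4: deadline = 10
  Task 5: deadline = 29
  Task 1: deadline = 30
  Task 3: deadline = 35
Priority order (highest first): [2, 4, 5, 1, 3]
Highest priority task = 2

2


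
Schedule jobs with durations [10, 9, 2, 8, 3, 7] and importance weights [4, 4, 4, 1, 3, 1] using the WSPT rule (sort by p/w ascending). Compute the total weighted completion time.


Compute p/w ratios and sort ascending (WSPT): [(2, 4), (3, 3), (9, 4), (10, 4), (7, 1), (8, 1)]
Compute weighted completion times:
  Job (p=2,w=4): C=2, w*C=4*2=8
  Job (p=3,w=3): C=5, w*C=3*5=15
  Job (p=9,w=4): C=14, w*C=4*14=56
  Job (p=10,w=4): C=24, w*C=4*24=96
  Job (p=7,w=1): C=31, w*C=1*31=31
  Job (p=8,w=1): C=39, w*C=1*39=39
Total weighted completion time = 245

245


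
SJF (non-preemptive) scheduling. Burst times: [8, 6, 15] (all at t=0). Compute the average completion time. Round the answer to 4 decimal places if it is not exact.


SJF order (ascending): [6, 8, 15]
Completion times:
  Job 1: burst=6, C=6
  Job 2: burst=8, C=14
  Job 3: burst=15, C=29
Average completion = 49/3 = 16.3333

16.3333


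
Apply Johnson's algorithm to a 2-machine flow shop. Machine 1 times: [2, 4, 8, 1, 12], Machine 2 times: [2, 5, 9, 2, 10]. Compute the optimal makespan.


Apply Johnson's rule:
  Group 1 (a <= b): [(4, 1, 2), (1, 2, 2), (2, 4, 5), (3, 8, 9)]
  Group 2 (a > b): [(5, 12, 10)]
Optimal job order: [4, 1, 2, 3, 5]
Schedule:
  Job 4: M1 done at 1, M2 done at 3
  Job 1: M1 done at 3, M2 done at 5
  Job 2: M1 done at 7, M2 done at 12
  Job 3: M1 done at 15, M2 done at 24
  Job 5: M1 done at 27, M2 done at 37
Makespan = 37

37


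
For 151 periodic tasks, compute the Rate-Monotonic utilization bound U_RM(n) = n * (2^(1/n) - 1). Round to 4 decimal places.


Compute 2^(1/151) = 1.0046009306
Subtract 1: 1.0046009306 - 1 = 0.0046009306
Multiply by n: 151 * 0.0046009306 = 0.6947405206
Round to 4 dp: 0.6947

0.6947


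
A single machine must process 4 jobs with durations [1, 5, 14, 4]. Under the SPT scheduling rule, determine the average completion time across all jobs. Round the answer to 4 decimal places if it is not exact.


Sort jobs by processing time (SPT order): [1, 4, 5, 14]
Compute completion times sequentially:
  Job 1: processing = 1, completes at 1
  Job 2: processing = 4, completes at 5
  Job 3: processing = 5, completes at 10
  Job 4: processing = 14, completes at 24
Sum of completion times = 40
Average completion time = 40/4 = 10.0

10.0


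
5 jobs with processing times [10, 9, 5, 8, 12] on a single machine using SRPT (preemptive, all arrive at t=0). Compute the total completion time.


Since all jobs arrive at t=0, SRPT equals SPT ordering.
SPT order: [5, 8, 9, 10, 12]
Completion times:
  Job 1: p=5, C=5
  Job 2: p=8, C=13
  Job 3: p=9, C=22
  Job 4: p=10, C=32
  Job 5: p=12, C=44
Total completion time = 5 + 13 + 22 + 32 + 44 = 116

116


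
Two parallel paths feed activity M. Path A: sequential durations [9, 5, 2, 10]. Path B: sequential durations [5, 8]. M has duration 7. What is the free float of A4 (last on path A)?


ES(A4) = sum of predecessors on chain A = 16
EF(A4) = ES + duration = 16 + 10 = 26
Successor of A4 is M. ES(M) = max(sum(A), sum(B)) = max(26, 13) = 26
Free float = ES(successor) - EF(current) = 26 - 26 = 0

0


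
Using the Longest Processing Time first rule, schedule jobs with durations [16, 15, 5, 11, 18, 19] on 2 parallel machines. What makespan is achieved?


Sort jobs in decreasing order (LPT): [19, 18, 16, 15, 11, 5]
Assign each job to the least loaded machine:
  Machine 1: jobs [19, 15, 11], load = 45
  Machine 2: jobs [18, 16, 5], load = 39
Makespan = max load = 45

45


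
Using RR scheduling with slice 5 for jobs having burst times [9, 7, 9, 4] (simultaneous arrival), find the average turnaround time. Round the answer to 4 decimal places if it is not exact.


Time quantum = 5
Execution trace:
  J1 runs 5 units, time = 5
  J2 runs 5 units, time = 10
  J3 runs 5 units, time = 15
  J4 runs 4 units, time = 19
  J1 runs 4 units, time = 23
  J2 runs 2 units, time = 25
  J3 runs 4 units, time = 29
Finish times: [23, 25, 29, 19]
Average turnaround = 96/4 = 24.0

24.0


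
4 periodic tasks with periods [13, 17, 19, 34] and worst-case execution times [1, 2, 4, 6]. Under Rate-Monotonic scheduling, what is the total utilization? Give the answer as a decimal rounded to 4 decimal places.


Compute individual utilizations (exact fractions):
  Task 1: C/T = 1/13 (approx. 0.0769)
  Task 2: C/T = 2/17 (approx. 0.1176)
  Task 3: C/T = 4/19 (approx. 0.2105)
  Task 4: C/T = 6/34 = 3/17 (approx. 0.1765)
Total utilization U = 1/13 + 2/17 + 4/19 + 3/17 = 2442/4199
Rounded to 4 decimal places: U = 0.5816
RM (Liu & Layland) bound for 4 tasks = 0.756828; compare with U = 2442/4199 (approx. 0.581567)
U <= bound, so schedulable by RM sufficient condition.

0.5816


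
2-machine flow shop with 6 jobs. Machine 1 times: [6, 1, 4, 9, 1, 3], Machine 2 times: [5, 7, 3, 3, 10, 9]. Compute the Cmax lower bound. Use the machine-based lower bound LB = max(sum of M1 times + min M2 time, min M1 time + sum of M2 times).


LB1 = sum(M1 times) + min(M2 times) = 24 + 3 = 27
LB2 = min(M1 times) + sum(M2 times) = 1 + 37 = 38
Lower bound = max(LB1, LB2) = max(27, 38) = 38

38


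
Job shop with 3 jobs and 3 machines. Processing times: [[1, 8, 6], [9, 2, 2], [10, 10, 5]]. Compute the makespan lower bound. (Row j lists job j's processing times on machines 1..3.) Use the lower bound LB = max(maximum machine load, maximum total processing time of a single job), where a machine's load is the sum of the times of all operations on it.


Machine loads:
  Machine 1: 1 + 9 + 10 = 20
  Machine 2: 8 + 2 + 10 = 20
  Machine 3: 6 + 2 + 5 = 13
Max machine load = 20
Job totals:
  Job 1: 15
  Job 2: 13
  Job 3: 25
Max job total = 25
Lower bound = max(20, 25) = 25

25


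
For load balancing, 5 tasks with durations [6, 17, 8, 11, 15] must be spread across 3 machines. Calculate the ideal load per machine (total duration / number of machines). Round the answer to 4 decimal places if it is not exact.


Total processing time = 6 + 17 + 8 + 11 + 15 = 57
Number of machines = 3
Ideal balanced load = 57 / 3 = 19.0

19.0


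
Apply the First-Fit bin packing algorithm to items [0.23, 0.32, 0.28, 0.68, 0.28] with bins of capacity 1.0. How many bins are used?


Place items sequentially using First-Fit:
  Item 0.23 -> new Bin 1
  Item 0.32 -> Bin 1 (now 0.55)
  Item 0.28 -> Bin 1 (now 0.83)
  Item 0.68 -> new Bin 2
  Item 0.28 -> Bin 2 (now 0.96)
Total bins used = 2

2


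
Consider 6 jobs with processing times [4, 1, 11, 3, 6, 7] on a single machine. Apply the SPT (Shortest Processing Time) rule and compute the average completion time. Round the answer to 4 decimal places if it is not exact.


Sort jobs by processing time (SPT order): [1, 3, 4, 6, 7, 11]
Compute completion times sequentially:
  Job 1: processing = 1, completes at 1
  Job 2: processing = 3, completes at 4
  Job 3: processing = 4, completes at 8
  Job 4: processing = 6, completes at 14
  Job 5: processing = 7, completes at 21
  Job 6: processing = 11, completes at 32
Sum of completion times = 80
Average completion time = 80/6 = 13.3333

13.3333


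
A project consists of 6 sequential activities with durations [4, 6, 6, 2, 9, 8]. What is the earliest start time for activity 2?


Activity 2 starts after activities 1 through 1 complete.
Predecessor durations: [4]
ES = 4 = 4

4


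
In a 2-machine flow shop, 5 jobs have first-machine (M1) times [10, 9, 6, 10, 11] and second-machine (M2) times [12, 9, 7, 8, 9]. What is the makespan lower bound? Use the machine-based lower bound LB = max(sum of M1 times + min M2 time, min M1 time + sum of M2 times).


LB1 = sum(M1 times) + min(M2 times) = 46 + 7 = 53
LB2 = min(M1 times) + sum(M2 times) = 6 + 45 = 51
Lower bound = max(LB1, LB2) = max(53, 51) = 53

53


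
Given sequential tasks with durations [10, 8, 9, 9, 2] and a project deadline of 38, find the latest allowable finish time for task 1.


LF(activity 1) = deadline - sum of successor durations
Successors: activities 2 through 5 with durations [8, 9, 9, 2]
Sum of successor durations = 28
LF = 38 - 28 = 10

10


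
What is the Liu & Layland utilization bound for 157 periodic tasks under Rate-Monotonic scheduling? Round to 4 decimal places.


Compute 2^(1/157) = 1.0044247104
Subtract 1: 1.0044247104 - 1 = 0.0044247104
Multiply by n: 157 * 0.0044247104 = 0.6946795328
Round to 4 dp: 0.6947

0.6947


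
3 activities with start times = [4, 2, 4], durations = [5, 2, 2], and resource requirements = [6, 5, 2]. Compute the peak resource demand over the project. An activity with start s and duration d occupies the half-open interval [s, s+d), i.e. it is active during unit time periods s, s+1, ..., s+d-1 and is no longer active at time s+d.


Each activity i is active on [start_i, start_i + duration_i).
Compute total resource usage per time slot:
  t=0: active resources = [], total = 0
  t=1: active resources = [], total = 0
  t=2: active resources = [5], total = 5
  t=3: active resources = [5], total = 5
  t=4: active resources = [6, 2], total = 8
  t=5: active resources = [6, 2], total = 8
  t=6: active resources = [6], total = 6
  t=7: active resources = [6], total = 6
  t=8: active resources = [6], total = 6
Peak resource demand = 8

8


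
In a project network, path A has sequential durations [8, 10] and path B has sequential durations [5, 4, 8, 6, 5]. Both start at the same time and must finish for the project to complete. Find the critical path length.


Path A total = 8 + 10 = 18
Path B total = 5 + 4 + 8 + 6 + 5 = 28
Critical path = longest path = max(18, 28) = 28

28


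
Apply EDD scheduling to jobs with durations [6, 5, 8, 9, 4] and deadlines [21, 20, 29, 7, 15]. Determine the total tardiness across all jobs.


Sort by due date (EDD order): [(9, 7), (4, 15), (5, 20), (6, 21), (8, 29)]
Compute completion times and tardiness:
  Job 1: p=9, d=7, C=9, tardiness=max(0,9-7)=2
  Job 2: p=4, d=15, C=13, tardiness=max(0,13-15)=0
  Job 3: p=5, d=20, C=18, tardiness=max(0,18-20)=0
  Job 4: p=6, d=21, C=24, tardiness=max(0,24-21)=3
  Job 5: p=8, d=29, C=32, tardiness=max(0,32-29)=3
Total tardiness = 8

8


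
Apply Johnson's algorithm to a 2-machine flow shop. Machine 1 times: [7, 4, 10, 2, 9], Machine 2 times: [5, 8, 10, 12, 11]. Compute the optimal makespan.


Apply Johnson's rule:
  Group 1 (a <= b): [(4, 2, 12), (2, 4, 8), (5, 9, 11), (3, 10, 10)]
  Group 2 (a > b): [(1, 7, 5)]
Optimal job order: [4, 2, 5, 3, 1]
Schedule:
  Job 4: M1 done at 2, M2 done at 14
  Job 2: M1 done at 6, M2 done at 22
  Job 5: M1 done at 15, M2 done at 33
  Job 3: M1 done at 25, M2 done at 43
  Job 1: M1 done at 32, M2 done at 48
Makespan = 48

48


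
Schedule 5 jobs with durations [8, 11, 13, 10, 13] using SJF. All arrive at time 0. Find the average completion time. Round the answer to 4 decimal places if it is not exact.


SJF order (ascending): [8, 10, 11, 13, 13]
Completion times:
  Job 1: burst=8, C=8
  Job 2: burst=10, C=18
  Job 3: burst=11, C=29
  Job 4: burst=13, C=42
  Job 5: burst=13, C=55
Average completion = 152/5 = 30.4

30.4


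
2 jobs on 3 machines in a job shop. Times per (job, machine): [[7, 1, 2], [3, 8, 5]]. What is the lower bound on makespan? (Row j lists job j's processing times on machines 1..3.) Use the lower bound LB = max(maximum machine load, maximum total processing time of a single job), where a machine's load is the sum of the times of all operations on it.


Machine loads:
  Machine 1: 7 + 3 = 10
  Machine 2: 1 + 8 = 9
  Machine 3: 2 + 5 = 7
Max machine load = 10
Job totals:
  Job 1: 10
  Job 2: 16
Max job total = 16
Lower bound = max(10, 16) = 16

16


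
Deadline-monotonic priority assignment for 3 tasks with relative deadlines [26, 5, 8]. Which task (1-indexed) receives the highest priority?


Sort tasks by relative deadline (ascending):
  Task 2: deadline = 5
  Task 3: deadline = 8
  Task 1: deadline = 26
Priority order (highest first): [2, 3, 1]
Highest priority task = 2

2


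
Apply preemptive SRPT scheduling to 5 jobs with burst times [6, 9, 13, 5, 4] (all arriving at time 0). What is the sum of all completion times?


Since all jobs arrive at t=0, SRPT equals SPT ordering.
SPT order: [4, 5, 6, 9, 13]
Completion times:
  Job 1: p=4, C=4
  Job 2: p=5, C=9
  Job 3: p=6, C=15
  Job 4: p=9, C=24
  Job 5: p=13, C=37
Total completion time = 4 + 9 + 15 + 24 + 37 = 89

89


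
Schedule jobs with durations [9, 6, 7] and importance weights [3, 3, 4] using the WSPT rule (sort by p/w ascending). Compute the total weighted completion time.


Compute p/w ratios and sort ascending (WSPT): [(7, 4), (6, 3), (9, 3)]
Compute weighted completion times:
  Job (p=7,w=4): C=7, w*C=4*7=28
  Job (p=6,w=3): C=13, w*C=3*13=39
  Job (p=9,w=3): C=22, w*C=3*22=66
Total weighted completion time = 133

133


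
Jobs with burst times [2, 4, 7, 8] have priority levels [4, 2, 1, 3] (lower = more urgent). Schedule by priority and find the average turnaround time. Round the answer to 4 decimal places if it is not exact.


Sort by priority (ascending = highest first):
Order: [(1, 7), (2, 4), (3, 8), (4, 2)]
Completion times:
  Priority 1, burst=7, C=7
  Priority 2, burst=4, C=11
  Priority 3, burst=8, C=19
  Priority 4, burst=2, C=21
Average turnaround = 58/4 = 14.5

14.5


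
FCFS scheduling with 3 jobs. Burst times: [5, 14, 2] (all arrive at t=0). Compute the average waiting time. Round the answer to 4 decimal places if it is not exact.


FCFS order (as given): [5, 14, 2]
Waiting times:
  Job 1: wait = 0
  Job 2: wait = 5
  Job 3: wait = 19
Sum of waiting times = 24
Average waiting time = 24/3 = 8.0

8.0


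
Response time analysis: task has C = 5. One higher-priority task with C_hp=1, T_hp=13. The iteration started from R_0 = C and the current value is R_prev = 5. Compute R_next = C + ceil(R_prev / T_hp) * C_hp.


R_next = C + ceil(R_prev / T_hp) * C_hp
ceil(5 / 13) = ceil(0.3846) = 1
Interference = 1 * 1 = 1
R_next = 5 + 1 = 6

6


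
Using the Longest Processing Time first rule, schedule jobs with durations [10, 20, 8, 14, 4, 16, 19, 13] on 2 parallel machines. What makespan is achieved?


Sort jobs in decreasing order (LPT): [20, 19, 16, 14, 13, 10, 8, 4]
Assign each job to the least loaded machine:
  Machine 1: jobs [20, 14, 13, 4], load = 51
  Machine 2: jobs [19, 16, 10, 8], load = 53
Makespan = max load = 53

53


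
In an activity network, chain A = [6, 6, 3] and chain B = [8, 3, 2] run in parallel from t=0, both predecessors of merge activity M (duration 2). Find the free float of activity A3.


ES(A3) = sum of predecessors on chain A = 12
EF(A3) = ES + duration = 12 + 3 = 15
Successor of A3 is M. ES(M) = max(sum(A), sum(B)) = max(15, 13) = 15
Free float = ES(successor) - EF(current) = 15 - 15 = 0

0


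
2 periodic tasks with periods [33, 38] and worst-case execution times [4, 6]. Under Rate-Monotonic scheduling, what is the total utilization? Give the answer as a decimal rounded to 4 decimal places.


Compute individual utilizations (exact fractions):
  Task 1: C/T = 4/33 (approx. 0.1212)
  Task 2: C/T = 6/38 = 3/19 (approx. 0.1579)
Total utilization U = 4/33 + 3/19 = 175/627
Rounded to 4 decimal places: U = 0.2791
RM (Liu & Layland) bound for 2 tasks = 0.828427; compare with U = 175/627 (approx. 0.279107)
U <= bound, so schedulable by RM sufficient condition.

0.2791


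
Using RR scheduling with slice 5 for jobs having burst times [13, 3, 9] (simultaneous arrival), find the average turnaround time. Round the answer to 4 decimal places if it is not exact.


Time quantum = 5
Execution trace:
  J1 runs 5 units, time = 5
  J2 runs 3 units, time = 8
  J3 runs 5 units, time = 13
  J1 runs 5 units, time = 18
  J3 runs 4 units, time = 22
  J1 runs 3 units, time = 25
Finish times: [25, 8, 22]
Average turnaround = 55/3 = 18.3333

18.3333


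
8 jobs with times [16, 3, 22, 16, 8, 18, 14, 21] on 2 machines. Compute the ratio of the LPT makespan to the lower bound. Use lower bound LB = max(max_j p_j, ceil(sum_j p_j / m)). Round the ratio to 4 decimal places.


LPT order: [22, 21, 18, 16, 16, 14, 8, 3]
Machine loads after assignment: [57, 61]
LPT makespan = 61
Lower bound = max(max_job, ceil(total/2)) = max(22, 59) = 59
Ratio = 61 / 59 = 1.0339

1.0339


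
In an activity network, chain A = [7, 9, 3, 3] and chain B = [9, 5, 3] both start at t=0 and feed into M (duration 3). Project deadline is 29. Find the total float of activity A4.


Forward pass: ES(A4) = sum of predecessors on chain A = 19
EF = ES + duration = 19 + 3 = 22
Backward pass: LF(M) = deadline = 29; LS(M) = 29 - 3 = 26
LF(A4) = LS(M) - sum(successors on chain A) = 26 - 0 = 26
LS = LF - duration = 26 - 3 = 23
Total float = LS - ES = 23 - 19 = 4

4


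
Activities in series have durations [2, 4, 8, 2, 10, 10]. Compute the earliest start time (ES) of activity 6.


Activity 6 starts after activities 1 through 5 complete.
Predecessor durations: [2, 4, 8, 2, 10]
ES = 2 + 4 + 8 + 2 + 10 = 26

26


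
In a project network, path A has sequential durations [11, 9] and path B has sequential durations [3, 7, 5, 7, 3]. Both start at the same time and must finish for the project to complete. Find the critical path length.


Path A total = 11 + 9 = 20
Path B total = 3 + 7 + 5 + 7 + 3 = 25
Critical path = longest path = max(20, 25) = 25

25


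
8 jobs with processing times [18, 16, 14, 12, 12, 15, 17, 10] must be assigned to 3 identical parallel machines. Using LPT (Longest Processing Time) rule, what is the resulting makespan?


Sort jobs in decreasing order (LPT): [18, 17, 16, 15, 14, 12, 12, 10]
Assign each job to the least loaded machine:
  Machine 1: jobs [18, 12, 12], load = 42
  Machine 2: jobs [17, 14, 10], load = 41
  Machine 3: jobs [16, 15], load = 31
Makespan = max load = 42

42


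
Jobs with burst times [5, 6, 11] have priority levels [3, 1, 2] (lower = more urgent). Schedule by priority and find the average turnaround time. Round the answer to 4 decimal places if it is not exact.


Sort by priority (ascending = highest first):
Order: [(1, 6), (2, 11), (3, 5)]
Completion times:
  Priority 1, burst=6, C=6
  Priority 2, burst=11, C=17
  Priority 3, burst=5, C=22
Average turnaround = 45/3 = 15.0

15.0


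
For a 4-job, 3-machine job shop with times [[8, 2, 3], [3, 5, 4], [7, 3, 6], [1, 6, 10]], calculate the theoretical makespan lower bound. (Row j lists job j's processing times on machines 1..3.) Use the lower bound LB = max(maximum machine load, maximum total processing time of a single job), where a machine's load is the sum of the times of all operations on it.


Machine loads:
  Machine 1: 8 + 3 + 7 + 1 = 19
  Machine 2: 2 + 5 + 3 + 6 = 16
  Machine 3: 3 + 4 + 6 + 10 = 23
Max machine load = 23
Job totals:
  Job 1: 13
  Job 2: 12
  Job 3: 16
  Job 4: 17
Max job total = 17
Lower bound = max(23, 17) = 23

23


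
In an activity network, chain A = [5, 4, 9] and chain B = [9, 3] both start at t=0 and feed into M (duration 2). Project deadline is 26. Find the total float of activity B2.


Forward pass: ES(B2) = sum of predecessors on chain B = 9
EF = ES + duration = 9 + 3 = 12
Backward pass: LF(M) = deadline = 26; LS(M) = 26 - 2 = 24
LF(B2) = LS(M) - sum(successors on chain B) = 24 - 0 = 24
LS = LF - duration = 24 - 3 = 21
Total float = LS - ES = 21 - 9 = 12

12


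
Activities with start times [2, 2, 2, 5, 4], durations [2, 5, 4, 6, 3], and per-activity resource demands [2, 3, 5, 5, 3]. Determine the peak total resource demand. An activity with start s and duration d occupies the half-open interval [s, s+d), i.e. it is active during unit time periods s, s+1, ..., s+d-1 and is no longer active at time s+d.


Each activity i is active on [start_i, start_i + duration_i).
Compute total resource usage per time slot:
  t=0: active resources = [], total = 0
  t=1: active resources = [], total = 0
  t=2: active resources = [2, 3, 5], total = 10
  t=3: active resources = [2, 3, 5], total = 10
  t=4: active resources = [3, 5, 3], total = 11
  t=5: active resources = [3, 5, 5, 3], total = 16
  t=6: active resources = [3, 5, 3], total = 11
  t=7: active resources = [5], total = 5
  t=8: active resources = [5], total = 5
  t=9: active resources = [5], total = 5
  t=10: active resources = [5], total = 5
Peak resource demand = 16

16


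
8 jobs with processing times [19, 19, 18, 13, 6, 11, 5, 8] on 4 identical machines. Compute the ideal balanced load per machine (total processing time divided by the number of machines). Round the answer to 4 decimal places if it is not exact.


Total processing time = 19 + 19 + 18 + 13 + 6 + 11 + 5 + 8 = 99
Number of machines = 4
Ideal balanced load = 99 / 4 = 24.75

24.75


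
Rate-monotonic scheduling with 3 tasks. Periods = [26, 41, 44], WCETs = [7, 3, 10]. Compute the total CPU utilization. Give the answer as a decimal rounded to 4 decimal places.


Compute individual utilizations (exact fractions):
  Task 1: C/T = 7/26 (approx. 0.2692)
  Task 2: C/T = 3/41 (approx. 0.0732)
  Task 3: C/T = 10/44 = 5/22 (approx. 0.2273)
Total utilization U = 7/26 + 3/41 + 5/22 = 3340/5863
Rounded to 4 decimal places: U = 0.5697
RM (Liu & Layland) bound for 3 tasks = 0.779763; compare with U = 3340/5863 (approx. 0.569674)
U <= bound, so schedulable by RM sufficient condition.

0.5697


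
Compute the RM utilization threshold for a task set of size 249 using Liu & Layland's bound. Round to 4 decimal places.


Compute 2^(1/249) = 1.0027876018
Subtract 1: 1.0027876018 - 1 = 0.0027876018
Multiply by n: 249 * 0.0027876018 = 0.6941128482
Round to 4 dp: 0.6941

0.6941


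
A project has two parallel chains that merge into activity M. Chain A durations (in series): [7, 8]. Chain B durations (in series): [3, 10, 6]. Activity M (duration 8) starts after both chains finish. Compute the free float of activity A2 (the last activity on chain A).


ES(A2) = sum of predecessors on chain A = 7
EF(A2) = ES + duration = 7 + 8 = 15
Successor of A2 is M. ES(M) = max(sum(A), sum(B)) = max(15, 19) = 19
Free float = ES(successor) - EF(current) = 19 - 15 = 4

4


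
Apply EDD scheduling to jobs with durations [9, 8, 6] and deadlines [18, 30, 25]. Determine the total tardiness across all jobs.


Sort by due date (EDD order): [(9, 18), (6, 25), (8, 30)]
Compute completion times and tardiness:
  Job 1: p=9, d=18, C=9, tardiness=max(0,9-18)=0
  Job 2: p=6, d=25, C=15, tardiness=max(0,15-25)=0
  Job 3: p=8, d=30, C=23, tardiness=max(0,23-30)=0
Total tardiness = 0

0


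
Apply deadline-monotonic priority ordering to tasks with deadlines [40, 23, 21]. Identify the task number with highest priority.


Sort tasks by relative deadline (ascending):
  Task 3: deadline = 21
  Task 2: deadline = 23
  Task 1: deadline = 40
Priority order (highest first): [3, 2, 1]
Highest priority task = 3

3


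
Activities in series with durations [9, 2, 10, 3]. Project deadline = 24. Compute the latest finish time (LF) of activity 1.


LF(activity 1) = deadline - sum of successor durations
Successors: activities 2 through 4 with durations [2, 10, 3]
Sum of successor durations = 15
LF = 24 - 15 = 9

9


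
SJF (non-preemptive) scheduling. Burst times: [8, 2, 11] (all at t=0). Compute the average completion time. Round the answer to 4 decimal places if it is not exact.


SJF order (ascending): [2, 8, 11]
Completion times:
  Job 1: burst=2, C=2
  Job 2: burst=8, C=10
  Job 3: burst=11, C=21
Average completion = 33/3 = 11.0

11.0


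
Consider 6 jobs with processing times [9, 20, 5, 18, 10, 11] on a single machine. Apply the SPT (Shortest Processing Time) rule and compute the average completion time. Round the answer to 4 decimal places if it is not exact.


Sort jobs by processing time (SPT order): [5, 9, 10, 11, 18, 20]
Compute completion times sequentially:
  Job 1: processing = 5, completes at 5
  Job 2: processing = 9, completes at 14
  Job 3: processing = 10, completes at 24
  Job 4: processing = 11, completes at 35
  Job 5: processing = 18, completes at 53
  Job 6: processing = 20, completes at 73
Sum of completion times = 204
Average completion time = 204/6 = 34.0

34.0


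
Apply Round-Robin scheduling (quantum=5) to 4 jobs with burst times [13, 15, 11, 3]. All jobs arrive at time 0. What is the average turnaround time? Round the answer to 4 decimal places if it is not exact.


Time quantum = 5
Execution trace:
  J1 runs 5 units, time = 5
  J2 runs 5 units, time = 10
  J3 runs 5 units, time = 15
  J4 runs 3 units, time = 18
  J1 runs 5 units, time = 23
  J2 runs 5 units, time = 28
  J3 runs 5 units, time = 33
  J1 runs 3 units, time = 36
  J2 runs 5 units, time = 41
  J3 runs 1 units, time = 42
Finish times: [36, 41, 42, 18]
Average turnaround = 137/4 = 34.25

34.25


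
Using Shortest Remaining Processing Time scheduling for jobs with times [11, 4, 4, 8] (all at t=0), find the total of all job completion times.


Since all jobs arrive at t=0, SRPT equals SPT ordering.
SPT order: [4, 4, 8, 11]
Completion times:
  Job 1: p=4, C=4
  Job 2: p=4, C=8
  Job 3: p=8, C=16
  Job 4: p=11, C=27
Total completion time = 4 + 8 + 16 + 27 = 55

55


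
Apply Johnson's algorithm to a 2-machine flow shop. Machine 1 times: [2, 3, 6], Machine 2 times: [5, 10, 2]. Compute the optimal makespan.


Apply Johnson's rule:
  Group 1 (a <= b): [(1, 2, 5), (2, 3, 10)]
  Group 2 (a > b): [(3, 6, 2)]
Optimal job order: [1, 2, 3]
Schedule:
  Job 1: M1 done at 2, M2 done at 7
  Job 2: M1 done at 5, M2 done at 17
  Job 3: M1 done at 11, M2 done at 19
Makespan = 19

19


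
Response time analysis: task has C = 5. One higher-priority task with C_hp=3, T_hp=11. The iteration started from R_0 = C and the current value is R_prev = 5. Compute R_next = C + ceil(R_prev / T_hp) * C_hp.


R_next = C + ceil(R_prev / T_hp) * C_hp
ceil(5 / 11) = ceil(0.4545) = 1
Interference = 1 * 3 = 3
R_next = 5 + 3 = 8

8


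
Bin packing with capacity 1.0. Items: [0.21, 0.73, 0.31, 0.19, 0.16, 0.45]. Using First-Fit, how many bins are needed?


Place items sequentially using First-Fit:
  Item 0.21 -> new Bin 1
  Item 0.73 -> Bin 1 (now 0.94)
  Item 0.31 -> new Bin 2
  Item 0.19 -> Bin 2 (now 0.5)
  Item 0.16 -> Bin 2 (now 0.66)
  Item 0.45 -> new Bin 3
Total bins used = 3

3


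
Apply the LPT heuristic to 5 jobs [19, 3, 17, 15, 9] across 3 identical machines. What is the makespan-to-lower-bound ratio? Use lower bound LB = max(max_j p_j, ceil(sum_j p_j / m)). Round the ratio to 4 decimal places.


LPT order: [19, 17, 15, 9, 3]
Machine loads after assignment: [19, 20, 24]
LPT makespan = 24
Lower bound = max(max_job, ceil(total/3)) = max(19, 21) = 21
Ratio = 24 / 21 = 1.1429

1.1429


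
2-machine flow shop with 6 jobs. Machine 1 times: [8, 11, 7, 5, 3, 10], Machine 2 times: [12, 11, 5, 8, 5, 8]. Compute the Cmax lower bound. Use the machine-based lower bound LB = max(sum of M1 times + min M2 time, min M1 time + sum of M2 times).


LB1 = sum(M1 times) + min(M2 times) = 44 + 5 = 49
LB2 = min(M1 times) + sum(M2 times) = 3 + 49 = 52
Lower bound = max(LB1, LB2) = max(49, 52) = 52

52


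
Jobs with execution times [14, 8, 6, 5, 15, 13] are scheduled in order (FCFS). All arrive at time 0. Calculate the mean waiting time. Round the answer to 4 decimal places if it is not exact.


FCFS order (as given): [14, 8, 6, 5, 15, 13]
Waiting times:
  Job 1: wait = 0
  Job 2: wait = 14
  Job 3: wait = 22
  Job 4: wait = 28
  Job 5: wait = 33
  Job 6: wait = 48
Sum of waiting times = 145
Average waiting time = 145/6 = 24.1667

24.1667


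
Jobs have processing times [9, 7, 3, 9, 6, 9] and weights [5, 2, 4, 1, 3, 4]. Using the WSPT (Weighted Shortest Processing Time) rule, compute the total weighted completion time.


Compute p/w ratios and sort ascending (WSPT): [(3, 4), (9, 5), (6, 3), (9, 4), (7, 2), (9, 1)]
Compute weighted completion times:
  Job (p=3,w=4): C=3, w*C=4*3=12
  Job (p=9,w=5): C=12, w*C=5*12=60
  Job (p=6,w=3): C=18, w*C=3*18=54
  Job (p=9,w=4): C=27, w*C=4*27=108
  Job (p=7,w=2): C=34, w*C=2*34=68
  Job (p=9,w=1): C=43, w*C=1*43=43
Total weighted completion time = 345

345


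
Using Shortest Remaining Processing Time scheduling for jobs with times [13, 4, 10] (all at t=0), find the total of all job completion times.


Since all jobs arrive at t=0, SRPT equals SPT ordering.
SPT order: [4, 10, 13]
Completion times:
  Job 1: p=4, C=4
  Job 2: p=10, C=14
  Job 3: p=13, C=27
Total completion time = 4 + 14 + 27 = 45

45


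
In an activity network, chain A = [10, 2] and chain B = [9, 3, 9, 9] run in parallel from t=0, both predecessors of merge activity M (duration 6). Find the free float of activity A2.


ES(A2) = sum of predecessors on chain A = 10
EF(A2) = ES + duration = 10 + 2 = 12
Successor of A2 is M. ES(M) = max(sum(A), sum(B)) = max(12, 30) = 30
Free float = ES(successor) - EF(current) = 30 - 12 = 18

18


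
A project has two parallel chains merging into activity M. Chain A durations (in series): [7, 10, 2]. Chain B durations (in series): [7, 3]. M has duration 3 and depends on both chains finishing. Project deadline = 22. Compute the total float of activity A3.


Forward pass: ES(A3) = sum of predecessors on chain A = 17
EF = ES + duration = 17 + 2 = 19
Backward pass: LF(M) = deadline = 22; LS(M) = 22 - 3 = 19
LF(A3) = LS(M) - sum(successors on chain A) = 19 - 0 = 19
LS = LF - duration = 19 - 2 = 17
Total float = LS - ES = 17 - 17 = 0

0


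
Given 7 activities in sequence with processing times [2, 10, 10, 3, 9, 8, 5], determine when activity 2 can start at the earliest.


Activity 2 starts after activities 1 through 1 complete.
Predecessor durations: [2]
ES = 2 = 2

2
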